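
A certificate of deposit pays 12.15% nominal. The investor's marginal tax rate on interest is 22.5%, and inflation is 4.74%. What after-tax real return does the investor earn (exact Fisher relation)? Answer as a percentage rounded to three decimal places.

4.465%

After-tax nominal return = 12.15% × (1 − 0.225) = 9.41625%.
1 + r = 1.0941625 / 1.04740 = 1.044646
After-tax real rate = 1.044646 − 1 → 4.465%.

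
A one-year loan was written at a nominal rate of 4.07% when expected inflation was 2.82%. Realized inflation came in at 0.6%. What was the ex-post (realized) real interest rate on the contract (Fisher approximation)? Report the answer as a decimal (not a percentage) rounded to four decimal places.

0.0347

Ex-post: 4.07% − 0.6% = 3.470%
So the realized real rate is 0.0347.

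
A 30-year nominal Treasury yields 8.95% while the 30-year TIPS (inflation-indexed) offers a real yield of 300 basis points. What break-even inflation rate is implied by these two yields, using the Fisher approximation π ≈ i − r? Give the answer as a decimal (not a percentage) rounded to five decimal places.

π ≈ i − r = 8.95% − 3% → 0.05950.

0.05950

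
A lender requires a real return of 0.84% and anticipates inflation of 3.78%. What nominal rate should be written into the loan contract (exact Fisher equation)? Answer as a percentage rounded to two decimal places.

4.65%

(1 + i) = (1 + r)(1 + π) = 1.00840 × 1.03780 = 1.04651752
i = 1.04651752 − 1, so the required nominal rate is 4.65%.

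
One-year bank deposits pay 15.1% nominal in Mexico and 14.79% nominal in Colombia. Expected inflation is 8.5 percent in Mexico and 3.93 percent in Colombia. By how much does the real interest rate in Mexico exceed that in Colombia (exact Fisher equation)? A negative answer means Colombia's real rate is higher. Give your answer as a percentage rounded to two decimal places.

Mexico: (1 + 0.1510)/(1 + 0.0850) − 1 = 6.0829%
Colombia: (1 + 0.1479)/(1 + 0.0393) − 1 = 10.4493%
Differential = 6.0829% − 10.4493% = -4.3664% → -4.37%.

-4.37%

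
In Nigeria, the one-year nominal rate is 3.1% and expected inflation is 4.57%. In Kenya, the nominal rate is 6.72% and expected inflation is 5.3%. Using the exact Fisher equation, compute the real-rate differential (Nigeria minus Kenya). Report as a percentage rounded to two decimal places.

Nigeria: (1 + 0.0310)/(1 + 0.0457) − 1 = -1.4058%
Kenya: (1 + 0.0672)/(1 + 0.0530) − 1 = 1.3485%
Differential = -1.4058% − 1.3485% = -2.7543% → -2.75%.

-2.75%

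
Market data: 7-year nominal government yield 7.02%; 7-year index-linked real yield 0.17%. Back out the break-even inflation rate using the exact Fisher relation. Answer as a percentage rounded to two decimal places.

6.84%

(1 + π) = (1 + i)/(1 + r) = 1.07020 / 1.00170 = 1.068384
Break-even inflation = 1.068384 − 1 → 6.84%.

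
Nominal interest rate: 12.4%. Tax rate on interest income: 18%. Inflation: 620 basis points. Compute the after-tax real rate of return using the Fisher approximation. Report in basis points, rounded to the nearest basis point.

After-tax nominal return = 12.4% × (1 − 0.18) = 10.1680%.
r ≈ 10.1680% − 6.2% → 397 basis points.

397 basis points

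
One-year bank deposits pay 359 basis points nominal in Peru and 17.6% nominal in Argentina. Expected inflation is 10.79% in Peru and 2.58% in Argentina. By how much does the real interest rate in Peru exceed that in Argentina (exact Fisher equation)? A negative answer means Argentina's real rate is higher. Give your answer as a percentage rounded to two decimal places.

Peru: (1 + 0.0359)/(1 + 0.1079) − 1 = -6.4988%
Argentina: (1 + 0.1760)/(1 + 0.0258) − 1 = 14.6422%
Differential = -6.4988% − 14.6422% = -21.1410% → -21.14%.

-21.14%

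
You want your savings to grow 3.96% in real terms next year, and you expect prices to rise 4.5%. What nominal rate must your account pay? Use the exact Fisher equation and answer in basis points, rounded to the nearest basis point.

(1 + i) = (1 + r)(1 + π) = 1.03960 × 1.04500 = 1.086382
i = 1.086382 − 1, so the required nominal rate is 864 basis points.

864 basis points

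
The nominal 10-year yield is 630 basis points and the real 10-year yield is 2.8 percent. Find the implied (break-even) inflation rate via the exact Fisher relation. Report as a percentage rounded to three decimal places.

3.405%

(1 + π) = (1 + i)/(1 + r) = 1.06300 / 1.02800 = 1.034047
Break-even inflation = 1.034047 − 1 → 3.405%.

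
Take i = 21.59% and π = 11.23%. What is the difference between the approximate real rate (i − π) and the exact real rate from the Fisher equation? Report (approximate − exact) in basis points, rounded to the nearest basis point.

Approximate: r ≈ 21.590% − 11.230% = 10.3600%
Exact: (1 + 0.2159)/(1 + 0.1123) − 1 = 9.3140%
Error = 10.3600% − 9.3140% = 1.0460% → 105 basis points.

105 basis points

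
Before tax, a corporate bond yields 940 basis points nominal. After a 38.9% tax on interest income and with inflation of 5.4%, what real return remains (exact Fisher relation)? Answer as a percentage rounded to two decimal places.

After-tax nominal return = 9.4% × (1 − 0.389) = 5.7434%.
1 + r = 1.057434 / 1.05400 = 1.003258
After-tax real rate = 1.003258 − 1 → 0.33%.

0.33%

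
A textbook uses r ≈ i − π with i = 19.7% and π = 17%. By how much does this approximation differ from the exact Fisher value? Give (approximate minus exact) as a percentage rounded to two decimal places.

Approximate: r ≈ 19.700% − 17.000% = 2.7000%
Exact: (1 + 0.1970)/(1 + 0.1700) − 1 = 2.3077%
Error = 2.7000% − 2.3077% = 0.3923% → 0.39%.

0.39%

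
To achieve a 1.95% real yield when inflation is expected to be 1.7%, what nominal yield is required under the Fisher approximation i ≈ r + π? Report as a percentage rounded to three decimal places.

3.650%

i ≈ r + π = 1.95% + 1.7% = 3.650%.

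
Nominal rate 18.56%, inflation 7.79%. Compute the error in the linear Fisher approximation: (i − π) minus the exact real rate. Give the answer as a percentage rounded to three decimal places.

Approximate: r ≈ 18.560% − 7.790% = 10.7700%
Exact: (1 + 0.1856)/(1 + 0.0779) − 1 = 9.9917%
Error = 10.7700% − 9.9917% = 0.7783% → 0.778%.

0.778%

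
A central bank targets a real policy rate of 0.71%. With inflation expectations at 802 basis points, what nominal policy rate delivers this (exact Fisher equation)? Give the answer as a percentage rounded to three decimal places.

8.787%

(1 + i) = (1 + r)(1 + π) = 1.00710 × 1.08020 = 1.08786942
i = 1.08786942 − 1, so the required nominal rate is 8.787%.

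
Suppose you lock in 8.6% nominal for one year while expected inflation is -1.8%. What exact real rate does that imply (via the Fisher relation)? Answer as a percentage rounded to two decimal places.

1 + r = 1.08600 / 0.98200 = 1.105906
r = 1.105906 − 1 = 10.5906%, i.e. 10.59%.

10.59%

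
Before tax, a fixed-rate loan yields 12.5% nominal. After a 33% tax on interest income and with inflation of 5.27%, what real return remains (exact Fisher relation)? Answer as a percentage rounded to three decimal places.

2.950%

After-tax nominal return = 12.5% × (1 − 0.33) = 8.3750%.
1 + r = 1.08375 / 1.05270 = 1.029496
After-tax real rate = 1.029496 − 1 → 2.950%.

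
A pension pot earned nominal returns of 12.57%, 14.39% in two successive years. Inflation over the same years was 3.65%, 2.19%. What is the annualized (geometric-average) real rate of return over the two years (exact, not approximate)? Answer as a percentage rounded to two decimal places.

Compound the nominal returns: 1.1257 × 1.1439 = 1.28768823.
Compound inflation: 1.0365 × 1.0219 = 1.05919935.
Deflate: 1.28768823 / 1.05919935 = 1.21571849.
Annualized real rate = 1.21571849^(1/2) − 1 = 10.2596% → 10.26%.

10.26%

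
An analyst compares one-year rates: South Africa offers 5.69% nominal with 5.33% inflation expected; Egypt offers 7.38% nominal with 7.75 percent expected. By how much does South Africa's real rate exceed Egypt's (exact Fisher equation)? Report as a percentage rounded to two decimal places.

0.69%

South Africa: (1 + 0.0569)/(1 + 0.0533) − 1 = 0.3418%
Egypt: (1 + 0.0738)/(1 + 0.0775) − 1 = -0.3434%
Differential = 0.3418% − (-0.3434%) = 0.6852% → 0.69%.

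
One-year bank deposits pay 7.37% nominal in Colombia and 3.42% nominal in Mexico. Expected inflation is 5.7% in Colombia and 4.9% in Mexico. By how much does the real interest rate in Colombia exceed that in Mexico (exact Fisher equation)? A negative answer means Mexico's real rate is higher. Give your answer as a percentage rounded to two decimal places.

Colombia: (1 + 0.0737)/(1 + 0.0570) − 1 = 1.5799%
Mexico: (1 + 0.0342)/(1 + 0.0490) − 1 = -1.4109%
Differential = 1.5799% − (-1.4109%) = 2.9908% → 2.99%.

2.99%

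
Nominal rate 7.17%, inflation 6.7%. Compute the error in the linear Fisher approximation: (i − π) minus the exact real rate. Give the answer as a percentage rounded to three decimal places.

0.030%

Approximate: r ≈ 7.170% − 6.700% = 0.4700%
Exact: (1 + 0.0717)/(1 + 0.0670) − 1 = 0.44049%
Error = 0.4700% − 0.44049% = 0.02951% → 0.030%.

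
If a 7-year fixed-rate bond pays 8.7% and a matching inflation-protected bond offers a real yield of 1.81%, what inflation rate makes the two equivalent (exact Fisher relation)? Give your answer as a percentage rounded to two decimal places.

6.77%

(1 + π) = (1 + i)/(1 + r) = 1.08700 / 1.01810 = 1.067675
Break-even inflation = 1.067675 − 1 → 6.77%.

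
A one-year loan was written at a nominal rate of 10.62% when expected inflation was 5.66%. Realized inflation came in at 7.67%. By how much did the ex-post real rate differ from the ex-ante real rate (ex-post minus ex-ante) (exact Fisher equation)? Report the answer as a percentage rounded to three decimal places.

Ex-ante: (1 + 0.1062)/(1 + 0.0566) − 1 = 4.6943%
Ex-post: (1 + 0.1062)/(1 + 0.0767) − 1 = 2.7399%
Difference (ex-post − ex-ante) = -1.9544% → -1.954%.

-1.954%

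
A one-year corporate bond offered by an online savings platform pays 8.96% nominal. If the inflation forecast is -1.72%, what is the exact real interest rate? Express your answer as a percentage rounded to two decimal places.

10.87%

By the Fisher identity, 1 + r = (1 + i)/(1 + π).
1 + r = 1.08960 / 0.98280 = 1.108669
r = 1.108669 − 1 = 10.8669%, i.e. 10.87%.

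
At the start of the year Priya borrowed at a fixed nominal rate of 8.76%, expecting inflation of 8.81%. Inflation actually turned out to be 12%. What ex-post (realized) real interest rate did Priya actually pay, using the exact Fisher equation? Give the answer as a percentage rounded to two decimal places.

Ex-post: (1 + 0.0876)/(1 + 0.1200) − 1 = -2.8929%
So the realized real rate is -2.89%.

-2.89%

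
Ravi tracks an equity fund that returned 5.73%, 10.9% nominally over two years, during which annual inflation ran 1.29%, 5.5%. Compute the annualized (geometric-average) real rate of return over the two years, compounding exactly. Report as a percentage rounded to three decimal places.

4.750%

Compound the nominal returns: 1.0573 × 1.1090 = 1.17254570.
Compound inflation: 1.0129 × 1.0550 = 1.06860950.
Deflate: 1.17254570 / 1.06860950 = 1.09726303.
Annualized real rate = 1.09726303^(1/2) − 1 = 4.7503% → 4.750%.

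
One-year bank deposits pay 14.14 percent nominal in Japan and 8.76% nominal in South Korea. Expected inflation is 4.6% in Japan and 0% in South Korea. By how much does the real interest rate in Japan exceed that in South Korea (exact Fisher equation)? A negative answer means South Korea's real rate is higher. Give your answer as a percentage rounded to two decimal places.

0.36%

Japan: (1 + 0.1414)/(1 + 0.0460) − 1 = 9.1205%
South Korea: (1 + 0.0876)/(1 + 0.0000) − 1 = 8.7600%
Differential = 9.1205% − 8.7600% = 0.3605% → 0.36%.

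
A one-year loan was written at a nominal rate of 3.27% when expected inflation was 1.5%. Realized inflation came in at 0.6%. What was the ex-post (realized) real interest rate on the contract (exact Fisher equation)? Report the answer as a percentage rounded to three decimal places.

Ex-post: (1 + 0.0327)/(1 + 0.0060) − 1 = 2.6541%
So the realized real rate is 2.654%.

2.654%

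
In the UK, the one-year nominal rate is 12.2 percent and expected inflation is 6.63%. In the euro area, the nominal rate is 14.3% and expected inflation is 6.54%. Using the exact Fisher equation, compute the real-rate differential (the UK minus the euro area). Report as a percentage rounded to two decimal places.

-2.06%

The UK: (1 + 0.1220)/(1 + 0.0663) − 1 = 5.2237%
The euro area: (1 + 0.1430)/(1 + 0.0654) − 1 = 7.2836%
Differential = 5.2237% − 7.2836% = -2.0600% → -2.06%.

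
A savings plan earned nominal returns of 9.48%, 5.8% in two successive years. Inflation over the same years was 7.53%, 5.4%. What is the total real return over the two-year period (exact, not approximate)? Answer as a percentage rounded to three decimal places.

Compound the nominal returns: 1.0948 × 1.0580 = 1.158298.
Compound inflation: 1.0753 × 1.0540 = 1.133366.
Deflate: 1.158298 / 1.133366 = 1.021998.
Total real return = 1.021998 − 1 → 2.200%.

2.200%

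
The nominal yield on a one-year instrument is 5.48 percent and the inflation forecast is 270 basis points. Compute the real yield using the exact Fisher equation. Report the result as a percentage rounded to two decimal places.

2.71%

By the Fisher relation, 1 + r = (1 + i)/(1 + π).
1 + r = 1.05480 / 1.02700 = 1.027069
r = 1.027069 − 1 = 2.7069%, i.e. 2.71%.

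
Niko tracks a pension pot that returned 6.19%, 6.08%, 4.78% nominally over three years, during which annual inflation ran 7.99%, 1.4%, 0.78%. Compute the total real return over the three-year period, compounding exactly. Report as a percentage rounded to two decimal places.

6.95%

Compound the nominal returns: 1.0619 × 1.0608 × 1.0478 = 1.180308.
Compound inflation: 1.0799 × 1.0140 × 1.0078 = 1.103560.
Deflate: 1.180308 / 1.103560 = 1.069547.
Total real return = 1.069547 − 1 → 6.95%.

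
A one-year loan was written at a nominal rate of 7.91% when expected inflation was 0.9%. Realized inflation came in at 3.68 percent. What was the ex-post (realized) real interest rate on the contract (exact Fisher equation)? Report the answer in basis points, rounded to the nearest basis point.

Ex-post: (1 + 0.0791)/(1 + 0.0368) − 1 = 4.0799%
So the realized real rate is 408 basis points.

408 basis points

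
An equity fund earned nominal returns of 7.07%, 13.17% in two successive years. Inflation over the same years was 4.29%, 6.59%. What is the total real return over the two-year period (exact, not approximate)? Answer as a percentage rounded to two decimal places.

9.00%

Nominal growth factor = 1.0707 × 1.1317 = 1.211711
Price-level growth factor = 1.0429 × 1.0659 = 1.111627
Real growth factor = 1.211711 / 1.111627 = 1.090034
Total real return = 1.090034 − 1 → 9.00%.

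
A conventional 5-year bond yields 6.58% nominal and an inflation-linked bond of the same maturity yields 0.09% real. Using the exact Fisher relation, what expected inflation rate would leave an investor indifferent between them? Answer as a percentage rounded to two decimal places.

(1 + π) = (1 + i)/(1 + r) = 1.06580 / 1.00090 = 1.064842
Break-even inflation = 1.064842 − 1 → 6.48%.

6.48%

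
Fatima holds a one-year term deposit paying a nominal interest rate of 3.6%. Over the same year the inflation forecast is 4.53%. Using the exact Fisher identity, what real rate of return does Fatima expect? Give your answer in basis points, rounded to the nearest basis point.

-89 basis points

1 + r = 1.03600 / 1.04530 = 0.991103
r = 0.991103 − 1 = -0.8897%, i.e. -89 basis points.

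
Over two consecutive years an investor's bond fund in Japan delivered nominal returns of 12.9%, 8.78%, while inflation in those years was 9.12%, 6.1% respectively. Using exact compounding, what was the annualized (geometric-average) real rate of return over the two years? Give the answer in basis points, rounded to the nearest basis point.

Nominal growth factor = 1.1290 × 1.0878 = 1.22812620
Price-level growth factor = 1.0912 × 1.0610 = 1.15776320
Real growth factor = 1.22812620 / 1.15776320 = 1.06077495
Annualized real rate = 1.06077495^(1/2) − 1 = 2.9939% → 299 basis points.

299 basis points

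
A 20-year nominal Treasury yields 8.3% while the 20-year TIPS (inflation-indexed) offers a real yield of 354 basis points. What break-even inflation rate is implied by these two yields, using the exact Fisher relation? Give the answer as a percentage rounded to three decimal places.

4.597%

(1 + π) = (1 + i)/(1 + r) = 1.08300 / 1.03540 = 1.045973
Break-even inflation = 1.045973 − 1 → 4.597%.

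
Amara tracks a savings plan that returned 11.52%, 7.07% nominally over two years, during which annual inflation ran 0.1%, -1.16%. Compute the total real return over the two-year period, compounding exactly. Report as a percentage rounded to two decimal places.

20.69%

Compound the nominal returns: 1.1152 × 1.0707 = 1.194045.
Compound inflation: 1.0010 × 0.9884 = 0.989388.
Deflate: 1.194045 / 0.989388 = 1.206851.
Total real return = 1.206851 − 1 → 20.69%.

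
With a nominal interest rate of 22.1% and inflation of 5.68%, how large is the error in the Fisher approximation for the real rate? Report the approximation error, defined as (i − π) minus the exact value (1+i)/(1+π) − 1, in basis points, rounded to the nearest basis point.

88 basis points

Approximate: r ≈ 22.100% − 5.680% = 16.4200%
Exact: (1 + 0.2210)/(1 + 0.0568) − 1 = 15.5375%
Error = 16.4200% − 15.5375% = 0.8825% → 88 basis points.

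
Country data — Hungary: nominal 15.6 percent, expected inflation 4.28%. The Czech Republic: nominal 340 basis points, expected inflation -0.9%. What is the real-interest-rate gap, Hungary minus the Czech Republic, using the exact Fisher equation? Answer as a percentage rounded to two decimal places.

6.52%

Hungary: (1 + 0.1560)/(1 + 0.0428) − 1 = 10.8554%
The Czech Republic: (1 + 0.0340)/(1 − 0.0090) − 1 = 4.3391%
Differential = 10.8554% − 4.3391% = 6.5163% → 6.52%.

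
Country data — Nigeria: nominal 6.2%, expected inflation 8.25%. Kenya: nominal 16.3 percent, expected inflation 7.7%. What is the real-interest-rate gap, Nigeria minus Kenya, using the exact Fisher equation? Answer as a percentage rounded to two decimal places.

Nigeria: (1 + 0.0620)/(1 + 0.0825) − 1 = -1.8938%
Kenya: (1 + 0.1630)/(1 + 0.0770) − 1 = 7.9851%
Differential = -1.8938% − 7.9851% = -9.8789% → -9.88%.

-9.88%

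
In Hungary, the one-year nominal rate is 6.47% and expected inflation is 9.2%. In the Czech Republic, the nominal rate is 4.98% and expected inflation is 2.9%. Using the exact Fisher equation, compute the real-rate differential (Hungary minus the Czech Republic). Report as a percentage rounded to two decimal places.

-4.52%

Hungary: (1 + 0.0647)/(1 + 0.0920) − 1 = -2.5000%
The Czech Republic: (1 + 0.0498)/(1 + 0.0290) − 1 = 2.0214%
Differential = -2.5000% − 2.0214% = -4.5214% → -4.52%.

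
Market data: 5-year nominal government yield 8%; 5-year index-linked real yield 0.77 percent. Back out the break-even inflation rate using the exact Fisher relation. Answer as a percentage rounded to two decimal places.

7.17%

(1 + π) = (1 + i)/(1 + r) = 1.08000 / 1.00770 = 1.071748
Break-even inflation = 1.071748 − 1 → 7.17%.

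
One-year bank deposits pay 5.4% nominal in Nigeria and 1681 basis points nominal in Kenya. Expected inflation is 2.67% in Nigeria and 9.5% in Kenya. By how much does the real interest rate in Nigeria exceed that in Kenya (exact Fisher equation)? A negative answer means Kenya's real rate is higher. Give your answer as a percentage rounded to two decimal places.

-4.02%

Nigeria: (1 + 0.0540)/(1 + 0.0267) − 1 = 2.6590%
Kenya: (1 + 0.1681)/(1 + 0.0950) − 1 = 6.6758%
Differential = 2.6590% − 6.6758% = -4.0168% → -4.02%.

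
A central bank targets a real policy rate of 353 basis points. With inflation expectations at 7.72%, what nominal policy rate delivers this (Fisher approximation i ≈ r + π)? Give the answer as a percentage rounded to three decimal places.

i ≈ r + π = 3.53% + 7.72% = 11.250%.

11.250%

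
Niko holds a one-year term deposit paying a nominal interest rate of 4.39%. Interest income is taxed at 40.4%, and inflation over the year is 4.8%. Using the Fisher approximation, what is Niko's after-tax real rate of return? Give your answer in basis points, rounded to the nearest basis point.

-218 basis points

After-tax nominal return = 4.39% × (1 − 0.404) = 2.61644%.
r ≈ 2.61644% − 4.8% → -218 basis points.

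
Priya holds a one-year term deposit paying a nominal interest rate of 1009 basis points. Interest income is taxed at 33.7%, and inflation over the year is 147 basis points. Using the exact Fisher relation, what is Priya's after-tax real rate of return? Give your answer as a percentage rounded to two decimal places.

After-tax nominal return = 10.09% × (1 − 0.337) = 6.68967%.
1 + r = 1.0668967 / 1.01470 = 1.051441
After-tax real rate = 1.051441 − 1 → 5.14%.

5.14%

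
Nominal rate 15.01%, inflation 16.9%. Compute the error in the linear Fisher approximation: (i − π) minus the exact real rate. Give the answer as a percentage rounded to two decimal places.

Approximate: r ≈ 15.010% − 16.900% = -1.8900%
Exact: (1 + 0.1501)/(1 + 0.1690) − 1 = -1.6168%
Error = -1.8900% − (-1.6168%) = -0.2732% → -0.27%.

-0.27%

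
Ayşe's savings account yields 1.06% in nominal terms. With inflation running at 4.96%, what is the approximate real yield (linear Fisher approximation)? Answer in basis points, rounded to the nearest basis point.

r ≈ i − π = 1.06% − 4.96% = -390 basis points.

-390 basis points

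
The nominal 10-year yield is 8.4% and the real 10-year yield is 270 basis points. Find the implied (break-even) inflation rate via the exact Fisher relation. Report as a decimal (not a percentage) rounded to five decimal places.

(1 + π) = (1 + i)/(1 + r) = 1.08400 / 1.02700 = 1.055501
Break-even inflation = 1.055501 − 1 → 0.05550.

0.05550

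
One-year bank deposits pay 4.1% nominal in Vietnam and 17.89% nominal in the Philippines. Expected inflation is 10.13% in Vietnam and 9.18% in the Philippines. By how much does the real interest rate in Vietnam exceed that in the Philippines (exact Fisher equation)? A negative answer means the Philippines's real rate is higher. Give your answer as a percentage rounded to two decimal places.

Vietnam: (1 + 0.0410)/(1 + 0.1013) − 1 = -5.4753%
The Philippines: (1 + 0.1789)/(1 + 0.0918) − 1 = 7.9777%
Differential = -5.4753% − 7.9777% = -13.4530% → -13.45%.

-13.45%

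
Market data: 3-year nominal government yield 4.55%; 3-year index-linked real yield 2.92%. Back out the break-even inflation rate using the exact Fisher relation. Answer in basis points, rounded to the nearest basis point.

158 basis points

(1 + π) = (1 + i)/(1 + r) = 1.04550 / 1.02920 = 1.015838
Break-even inflation = 1.015838 − 1 → 158 basis points.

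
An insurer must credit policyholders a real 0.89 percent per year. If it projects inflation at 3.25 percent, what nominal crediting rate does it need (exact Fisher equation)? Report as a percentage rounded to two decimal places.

(1 + i) = (1 + r)(1 + π) = 1.00890 × 1.03250 = 1.04168925
i = 1.04168925 − 1, so the required nominal rate is 4.17%.

4.17%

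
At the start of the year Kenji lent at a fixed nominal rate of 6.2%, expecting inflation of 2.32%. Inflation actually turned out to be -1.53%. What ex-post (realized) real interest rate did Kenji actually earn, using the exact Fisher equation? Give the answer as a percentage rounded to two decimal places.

Ex-post: (1 + 0.0620)/(1 − 0.0153) − 1 = 7.8501%
So the realized real rate is 7.85%.

7.85%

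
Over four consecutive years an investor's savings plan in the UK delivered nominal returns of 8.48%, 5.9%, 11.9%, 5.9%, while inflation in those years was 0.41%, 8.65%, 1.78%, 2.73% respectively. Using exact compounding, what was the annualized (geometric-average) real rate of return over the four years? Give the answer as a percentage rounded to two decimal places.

4.52%

Compound the nominal returns: 1.0848 × 1.0590 × 1.1190 × 1.0590 = 1.36135592.
Compound inflation: 1.0041 × 1.0865 × 1.0178 × 1.0273 = 1.14068684.
Deflate: 1.36135592 / 1.14068684 = 1.19345281.
Annualized real rate = 1.19345281^(1/4) − 1 = 4.5205% → 4.52%.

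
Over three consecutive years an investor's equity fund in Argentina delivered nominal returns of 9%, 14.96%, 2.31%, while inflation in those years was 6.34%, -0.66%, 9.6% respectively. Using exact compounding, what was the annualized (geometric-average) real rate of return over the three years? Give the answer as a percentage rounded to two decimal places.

Nominal growth factor = 1.0900 × 1.1496 × 1.0231 = 1.28200978
Price-level growth factor = 1.0634 × 0.9934 × 1.0960 = 1.15779419
Real growth factor = 1.28200978 / 1.15779419 = 1.10728642
Annualized real rate = 1.10728642^(1/3) − 1 = 3.4554% → 3.46%.

3.46%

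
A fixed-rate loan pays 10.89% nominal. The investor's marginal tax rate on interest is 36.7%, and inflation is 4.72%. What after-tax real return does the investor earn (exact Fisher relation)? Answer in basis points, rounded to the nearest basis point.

208 basis points

After-tax nominal return = 10.89% × (1 − 0.367) = 6.89337%.
1 + r = 1.0689337 / 1.04720 = 1.020754
After-tax real rate = 1.020754 − 1 → 208 basis points.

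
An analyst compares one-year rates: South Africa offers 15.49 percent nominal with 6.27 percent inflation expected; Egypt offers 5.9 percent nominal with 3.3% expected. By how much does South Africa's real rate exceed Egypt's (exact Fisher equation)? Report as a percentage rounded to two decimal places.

6.16%

South Africa: (1 + 0.1549)/(1 + 0.0627) − 1 = 8.6760%
Egypt: (1 + 0.0590)/(1 + 0.0330) − 1 = 2.5169%
Differential = 8.6760% − 2.5169% = 6.1591% → 6.16%.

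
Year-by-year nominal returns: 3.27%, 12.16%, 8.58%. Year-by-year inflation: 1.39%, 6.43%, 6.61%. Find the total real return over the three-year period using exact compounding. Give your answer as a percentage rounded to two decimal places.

Compound the nominal returns: 1.0327 × 1.1216 × 1.0858 = 1.257656.
Compound inflation: 1.0139 × 1.0643 × 1.0661 = 1.150422.
Deflate: 1.257656 / 1.150422 = 1.093213.
Total real return = 1.093213 − 1 → 9.32%.

9.32%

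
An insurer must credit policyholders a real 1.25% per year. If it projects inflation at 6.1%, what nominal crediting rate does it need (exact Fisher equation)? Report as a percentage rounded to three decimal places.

(1 + i) = (1 + r)(1 + π) = 1.01250 × 1.06100 = 1.0742625
i = 1.0742625 − 1, so the required nominal rate is 7.426%.

7.426%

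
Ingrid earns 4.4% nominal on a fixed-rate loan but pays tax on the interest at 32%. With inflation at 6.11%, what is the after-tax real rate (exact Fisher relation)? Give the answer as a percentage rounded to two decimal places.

-2.94%

After-tax nominal return = 4.4% × (1 − 0.32) = 2.9920%.
1 + r = 1.02992 / 1.06110 = 0.970615
After-tax real rate = 0.970615 − 1 → -2.94%.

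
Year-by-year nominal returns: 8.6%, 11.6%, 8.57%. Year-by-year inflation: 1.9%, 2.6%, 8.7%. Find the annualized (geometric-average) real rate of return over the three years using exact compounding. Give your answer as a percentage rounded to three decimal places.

Nominal growth factor = 1.0860 × 1.1160 × 1.0857 = 1.31584234
Price-level growth factor = 1.0190 × 1.0260 × 1.0870 = 1.13645198
Real growth factor = 1.31584234 / 1.13645198 = 1.15785125
Annualized real rate = 1.15785125^(1/3) − 1 = 5.0068% → 5.007%.

5.007%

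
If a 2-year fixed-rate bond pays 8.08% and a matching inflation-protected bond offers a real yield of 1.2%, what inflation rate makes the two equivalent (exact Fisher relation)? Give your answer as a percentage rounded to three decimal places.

(1 + π) = (1 + i)/(1 + r) = 1.08080 / 1.01200 = 1.067984
Break-even inflation = 1.067984 − 1 → 6.798%.

6.798%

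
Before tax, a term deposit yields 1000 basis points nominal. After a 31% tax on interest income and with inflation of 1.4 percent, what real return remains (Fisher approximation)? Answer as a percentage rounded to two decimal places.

5.50%

After-tax nominal return = 10% × (1 − 0.31) = 6.9000%.
r ≈ 6.9000% − 1.4% → 5.50%.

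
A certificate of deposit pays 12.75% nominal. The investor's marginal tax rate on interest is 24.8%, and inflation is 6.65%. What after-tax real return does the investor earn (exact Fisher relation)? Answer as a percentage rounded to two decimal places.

After-tax nominal return = 12.75% × (1 − 0.248) = 9.5880%.
1 + r = 1.09588 / 1.06650 = 1.027548
After-tax real rate = 1.027548 − 1 → 2.75%.

2.75%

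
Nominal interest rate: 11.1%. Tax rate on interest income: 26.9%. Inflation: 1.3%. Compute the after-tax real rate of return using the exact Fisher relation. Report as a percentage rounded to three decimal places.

6.727%

After-tax nominal return = 11.1% × (1 − 0.269) = 8.1141%.
1 + r = 1.081141 / 1.01300 = 1.067267
After-tax real rate = 1.067267 − 1 → 6.727%.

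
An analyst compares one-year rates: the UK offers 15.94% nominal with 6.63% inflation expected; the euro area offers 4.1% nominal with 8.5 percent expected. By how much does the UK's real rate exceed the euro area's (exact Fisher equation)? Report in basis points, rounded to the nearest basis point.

1279 basis points

The UK: (1 + 0.1594)/(1 + 0.0663) − 1 = 8.7311%
The euro area: (1 + 0.0410)/(1 + 0.0850) − 1 = -4.0553%
Differential = 8.7311% − (-4.0553%) = 12.7864% → 1279 basis points.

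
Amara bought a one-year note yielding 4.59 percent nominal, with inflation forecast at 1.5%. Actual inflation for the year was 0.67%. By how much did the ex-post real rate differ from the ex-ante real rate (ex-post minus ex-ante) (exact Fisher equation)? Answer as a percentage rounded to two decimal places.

0.85%

Ex-ante: (1 + 0.0459)/(1 + 0.0150) − 1 = 3.0443%
Ex-post: (1 + 0.0459)/(1 + 0.0067) − 1 = 3.8939%
Difference (ex-post − ex-ante) = 0.8496% → 0.85%.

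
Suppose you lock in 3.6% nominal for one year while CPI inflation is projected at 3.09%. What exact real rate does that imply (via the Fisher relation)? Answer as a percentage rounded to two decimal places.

0.49%

By the Fisher relation, 1 + r = (1 + i)/(1 + π).
1 + r = 1.03600 / 1.03090 = 1.004947
r = 1.004947 − 1 = 0.4947%, i.e. 0.49%.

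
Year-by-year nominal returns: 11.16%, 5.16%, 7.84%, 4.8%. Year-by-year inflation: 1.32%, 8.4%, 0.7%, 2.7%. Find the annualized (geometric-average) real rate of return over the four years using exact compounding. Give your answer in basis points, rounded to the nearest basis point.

385 basis points

Nominal growth factor = 1.1116 × 1.0516 × 1.0784 × 1.0480 = 1.32111395
Price-level growth factor = 1.0132 × 1.0840 × 1.0070 × 1.0270 = 1.13585888
Real growth factor = 1.32111395 / 1.13585888 = 1.16309690
Annualized real rate = 1.16309690^(1/4) − 1 = 3.8494% → 385 basis points.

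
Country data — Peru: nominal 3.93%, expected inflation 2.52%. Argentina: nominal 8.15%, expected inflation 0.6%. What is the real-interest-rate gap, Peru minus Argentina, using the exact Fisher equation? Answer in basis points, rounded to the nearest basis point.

Peru: (1 + 0.0393)/(1 + 0.0252) − 1 = 1.3753%
Argentina: (1 + 0.0815)/(1 + 0.0060) − 1 = 7.5050%
Differential = 1.3753% − 7.5050% = -6.1296% → -613 basis points.

-613 basis points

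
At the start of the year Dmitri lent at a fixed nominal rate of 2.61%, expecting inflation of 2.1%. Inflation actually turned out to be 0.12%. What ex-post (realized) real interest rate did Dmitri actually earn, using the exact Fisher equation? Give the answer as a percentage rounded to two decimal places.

Ex-post: (1 + 0.0261)/(1 + 0.0012) − 1 = 2.4870%
So the realized real rate is 2.49%.

2.49%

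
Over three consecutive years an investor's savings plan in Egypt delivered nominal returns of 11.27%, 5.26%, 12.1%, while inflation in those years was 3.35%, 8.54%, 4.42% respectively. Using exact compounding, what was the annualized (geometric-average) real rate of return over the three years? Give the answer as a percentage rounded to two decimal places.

3.88%

Compound the nominal returns: 1.1127 × 1.0526 × 1.1210 = 1.31294661.
Compound inflation: 1.0335 × 1.0854 × 1.0442 = 1.17134273.
Deflate: 1.31294661 / 1.17134273 = 1.12089022.
Annualized real rate = 1.12089022^(1/3) − 1 = 3.8774% → 3.88%.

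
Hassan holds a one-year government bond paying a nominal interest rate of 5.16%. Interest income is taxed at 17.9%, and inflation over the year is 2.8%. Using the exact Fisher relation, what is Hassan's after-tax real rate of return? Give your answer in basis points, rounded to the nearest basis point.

After-tax nominal return = 5.16% × (1 − 0.179) = 4.23636%.
1 + r = 1.0423636 / 1.02800 = 1.013972
After-tax real rate = 1.013972 − 1 → 140 basis points.

140 basis points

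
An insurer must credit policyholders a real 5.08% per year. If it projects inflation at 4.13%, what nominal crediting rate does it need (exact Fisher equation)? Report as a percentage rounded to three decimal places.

9.420%

(1 + i) = (1 + r)(1 + π) = 1.05080 × 1.04130 = 1.09419804
i = 1.09419804 − 1, so the required nominal rate is 9.420%.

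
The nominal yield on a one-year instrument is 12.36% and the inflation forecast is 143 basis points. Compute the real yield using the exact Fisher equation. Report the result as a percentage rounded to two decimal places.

10.78%

By the Fisher equation, 1 + r = (1 + i)/(1 + π).
1 + r = 1.12360 / 1.01430 = 1.107759
r = 1.107759 − 1 = 10.7759%, i.e. 10.78%.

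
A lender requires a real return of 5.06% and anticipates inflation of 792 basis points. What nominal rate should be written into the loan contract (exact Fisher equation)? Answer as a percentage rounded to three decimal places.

(1 + i) = (1 + r)(1 + π) = 1.05060 × 1.07920 = 1.13380752
i = 1.13380752 − 1, so the required nominal rate is 13.381%.

13.381%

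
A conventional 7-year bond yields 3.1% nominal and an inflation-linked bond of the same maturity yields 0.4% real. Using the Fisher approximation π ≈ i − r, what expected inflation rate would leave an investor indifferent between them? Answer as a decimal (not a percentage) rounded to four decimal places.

0.0270

π ≈ i − r = 3.1% − 0.4% → 0.0270.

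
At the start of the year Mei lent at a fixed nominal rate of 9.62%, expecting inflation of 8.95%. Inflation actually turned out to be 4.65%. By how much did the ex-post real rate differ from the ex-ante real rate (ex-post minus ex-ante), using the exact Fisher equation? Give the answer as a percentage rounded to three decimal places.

4.134%

Ex-ante: (1 + 0.0962)/(1 + 0.0895) − 1 = 0.6150%
Ex-post: (1 + 0.0962)/(1 + 0.0465) − 1 = 4.7492%
Difference (ex-post − ex-ante) = 4.1342% → 4.134%.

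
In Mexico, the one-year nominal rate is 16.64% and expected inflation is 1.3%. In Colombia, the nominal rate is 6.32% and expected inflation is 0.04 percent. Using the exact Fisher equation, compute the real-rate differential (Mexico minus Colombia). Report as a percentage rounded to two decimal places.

Mexico: (1 + 0.1664)/(1 + 0.0130) − 1 = 15.1431%
Colombia: (1 + 0.0632)/(1 + 0.0004) − 1 = 6.2775%
Differential = 15.1431% − 6.2775% = 8.8657% → 8.87%.

8.87%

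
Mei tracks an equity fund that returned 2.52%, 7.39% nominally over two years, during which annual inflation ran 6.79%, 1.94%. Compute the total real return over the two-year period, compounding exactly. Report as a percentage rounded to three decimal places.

1.134%

Nominal growth factor = 1.0252 × 1.0739 = 1.100962
Price-level growth factor = 1.0679 × 1.0194 = 1.088617
Real growth factor = 1.100962 / 1.088617 = 1.011340
Total real return = 1.011340 − 1 → 1.134%.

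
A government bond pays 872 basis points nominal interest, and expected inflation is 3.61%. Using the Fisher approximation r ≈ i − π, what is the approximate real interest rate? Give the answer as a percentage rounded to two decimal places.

5.11%

r ≈ i − π = 8.72% − 3.61% = 5.11%.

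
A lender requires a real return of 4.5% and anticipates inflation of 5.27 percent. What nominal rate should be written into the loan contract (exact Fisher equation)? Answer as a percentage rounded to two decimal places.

(1 + i) = (1 + r)(1 + π) = 1.04500 × 1.05270 = 1.1000715
i = 1.1000715 − 1, so the required nominal rate is 10.01%.

10.01%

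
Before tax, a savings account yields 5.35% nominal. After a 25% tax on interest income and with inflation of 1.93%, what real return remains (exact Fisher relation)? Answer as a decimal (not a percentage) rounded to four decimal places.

After-tax nominal return = 5.35% × (1 − 0.25) = 4.0125%.
1 + r = 1.040125 / 1.01930 = 1.020431
After-tax real rate = 1.020431 − 1 → 0.0204.

0.0204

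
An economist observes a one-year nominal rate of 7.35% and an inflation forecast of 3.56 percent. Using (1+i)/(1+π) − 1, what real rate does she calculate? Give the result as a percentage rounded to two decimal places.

By the Fisher equation, 1 + r = (1 + i)/(1 + π).
1 + r = 1.07350 / 1.03560 = 1.036597
r = 1.036597 − 1 = 3.6597%, i.e. 3.66%.

3.66%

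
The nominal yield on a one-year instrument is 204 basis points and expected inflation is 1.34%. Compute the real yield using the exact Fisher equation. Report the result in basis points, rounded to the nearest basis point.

1 + r = 1.02040 / 1.01340 = 1.006907
r = 1.006907 − 1 = 0.6907%, i.e. 69 basis points.

69 basis points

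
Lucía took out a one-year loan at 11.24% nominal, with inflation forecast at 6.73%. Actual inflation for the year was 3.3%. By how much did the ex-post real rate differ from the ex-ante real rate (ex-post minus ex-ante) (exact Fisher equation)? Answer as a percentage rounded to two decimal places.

Ex-ante: (1 + 0.1124)/(1 + 0.0673) − 1 = 4.2256%
Ex-post: (1 + 0.1124)/(1 + 0.0330) − 1 = 7.6864%
Difference (ex-post − ex-ante) = 3.4607% → 3.46%.

3.46%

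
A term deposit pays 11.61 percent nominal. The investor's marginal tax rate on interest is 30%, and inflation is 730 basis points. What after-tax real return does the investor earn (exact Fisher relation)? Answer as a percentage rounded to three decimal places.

0.771%

After-tax nominal return = 11.61% × (1 − 0.3) = 8.1270%.
1 + r = 1.08127 / 1.07300 = 1.007707
After-tax real rate = 1.007707 − 1 → 0.771%.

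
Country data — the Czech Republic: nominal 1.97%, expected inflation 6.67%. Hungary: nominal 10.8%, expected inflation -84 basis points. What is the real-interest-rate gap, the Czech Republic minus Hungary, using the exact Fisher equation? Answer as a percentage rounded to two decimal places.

-16.14%

The Czech Republic: (1 + 0.0197)/(1 + 0.0667) − 1 = -4.4061%
Hungary: (1 + 0.1080)/(1 − 0.0084) − 1 = 11.7386%
Differential = -4.4061% − 11.7386% = -16.1447% → -16.14%.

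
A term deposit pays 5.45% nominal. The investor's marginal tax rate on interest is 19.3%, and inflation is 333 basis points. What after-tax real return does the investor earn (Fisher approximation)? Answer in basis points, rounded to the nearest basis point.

107 basis points

After-tax nominal return = 5.45% × (1 − 0.193) = 4.39815%.
r ≈ 4.39815% − 3.33% → 107 basis points.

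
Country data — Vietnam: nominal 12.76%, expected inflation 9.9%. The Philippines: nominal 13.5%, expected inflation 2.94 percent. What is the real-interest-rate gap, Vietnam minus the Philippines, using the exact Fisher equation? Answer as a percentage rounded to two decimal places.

-7.66%

Vietnam: (1 + 0.1276)/(1 + 0.0990) − 1 = 2.6024%
The Philippines: (1 + 0.1350)/(1 + 0.0294) − 1 = 10.2584%
Differential = 2.6024% − 10.2584% = -7.6560% → -7.66%.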